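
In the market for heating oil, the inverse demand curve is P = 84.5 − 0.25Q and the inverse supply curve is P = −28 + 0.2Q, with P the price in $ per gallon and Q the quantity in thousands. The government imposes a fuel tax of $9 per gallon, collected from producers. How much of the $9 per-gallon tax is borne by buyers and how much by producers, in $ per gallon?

Inverting to Q(P) form: Qd = 338 − 4P; Qs = 5P + 140.
Without the tax, 338 − 4P = 5P + 140 gives 9P = 198, so P* = $22 and Q* = 250.
With the tax collected from producers, supply shifts: Qs = 5(P − 9) + 140.
New equilibrium: buyers pay $27, producers receive $18, Q = 230. (Wedge: Pb − Ps = 9.)
Burden on buyers: $5; on producers: $4. (They sum to $9.)
The less price-elastic side of the market bears the larger share of a per-unit tax.

Buyers bear $5 per gallon; producers bear $4 per gallon.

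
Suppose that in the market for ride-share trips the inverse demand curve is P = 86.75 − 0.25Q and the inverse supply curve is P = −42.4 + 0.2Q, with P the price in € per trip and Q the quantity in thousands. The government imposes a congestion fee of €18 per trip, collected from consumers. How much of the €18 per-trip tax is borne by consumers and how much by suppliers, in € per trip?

Inverting to Q(P) form: Qd = 347 − 4P; Qs = 5P + 212.
Without the tax, 347 − 4P = 5P + 212 gives 9P = 135, so P* = €15 and Q* = 287.
With the tax collected from consumers, demand (in seller-price terms) shifts: Qd = 347 − 4(P + 18).
New equilibrium: consumers pay €25, suppliers receive €7, Q = 247. (Wedge: Pb − Ps = 18.)
Burden on consumers: €10; on suppliers: €8. (They sum to €18.)

Consumers bear €10 per trip; suppliers bear €8 per trip.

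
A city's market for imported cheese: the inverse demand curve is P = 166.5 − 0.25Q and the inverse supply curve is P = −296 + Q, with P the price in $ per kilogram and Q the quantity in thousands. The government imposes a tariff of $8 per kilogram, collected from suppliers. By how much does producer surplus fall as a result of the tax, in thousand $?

Rewrite in direct form: Qd = 666 − 4P and Qs = P + 296.
Before the tax: set 666 − 4P = P + 296 → P* = $74, Q* = 370.
With the tax collected from suppliers, supply shifts: Qs = (P − 8) + 296.
Solving gives Q = 363.6 with buyers paying $75.6 and suppliers receiving $67.6 (the $8 wedge).
ΔPS is the trapezoid between Q = 363.6 and Q = 370 of height $6.4: ½ · (370 + 363.6) · 6.4 = $2347.52.

Producer surplus falls by $2347.52 thousand.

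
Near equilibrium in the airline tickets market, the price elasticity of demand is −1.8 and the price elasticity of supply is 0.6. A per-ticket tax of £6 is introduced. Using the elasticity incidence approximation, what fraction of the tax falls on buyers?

Buyers' share ≈ 0.25.

Incidence ratio: buyers' share ≈ εs / (εs + |εd|) = 0.6 / (0.6 + 1.8) = 0.25.
Supply is the less elastic side, so buyers bear the smaller share.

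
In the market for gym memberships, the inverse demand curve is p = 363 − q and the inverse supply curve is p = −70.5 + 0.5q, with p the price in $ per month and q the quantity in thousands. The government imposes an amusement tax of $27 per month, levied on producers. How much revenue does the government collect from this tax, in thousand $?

Rewrite in direct form: qd = 363 − p and qs = 2p + 141.
Before the tax: set 363 − p = 2p + 141 → p* = $74, q* = 289.
With the tax collected from producers, supply shifts: qs = 2(p − 27) + 141.
Solving gives q = 271 with consumers paying $92 and producers receiving $65 (the $27 wedge).
Revenue = t · Q = 27 · 271 = $7317.

Tax revenue = $7317 thousand.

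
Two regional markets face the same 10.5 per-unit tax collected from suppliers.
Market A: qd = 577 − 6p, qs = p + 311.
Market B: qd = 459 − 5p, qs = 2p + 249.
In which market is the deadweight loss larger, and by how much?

Market B, by 31.5.

Market A: pre-tax p* = 38, q* = 349; post-tax q = 340; deadweight loss = 47.25.
Market B: pre-tax p* = 30, q* = 309; post-tax q = 294; deadweight loss = 78.75.
Difference: 47.25 vs 78.75 → market B is larger by 31.5.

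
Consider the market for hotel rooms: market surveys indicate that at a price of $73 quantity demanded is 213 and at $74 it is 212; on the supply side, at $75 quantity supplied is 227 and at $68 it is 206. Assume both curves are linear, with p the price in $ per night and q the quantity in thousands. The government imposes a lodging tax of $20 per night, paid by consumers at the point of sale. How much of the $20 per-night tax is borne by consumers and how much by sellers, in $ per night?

Demand slope: (212 − 213)/(74 − 73) = -1, so qd = 286 − p.
Supply slope: (206 − 227)/(68 − 75) = 3, so qs = 3p + 2.
Before the tax: set 286 − p = 3p + 2 → p* = $71, q* = 215.
With the tax collected from consumers, demand (in seller-price terms) shifts: qd = 286 − (p + 20).
New equilibrium: consumers pay $86, sellers receive $66, q = 200. (Wedge: pb − ps = 20.)
Burden on consumers: $15; on sellers: $5. (They sum to $20.)
The less price-elastic side of the market bears the larger share of a per-unit tax.

Consumers bear $15 per night; sellers bear $5 per night.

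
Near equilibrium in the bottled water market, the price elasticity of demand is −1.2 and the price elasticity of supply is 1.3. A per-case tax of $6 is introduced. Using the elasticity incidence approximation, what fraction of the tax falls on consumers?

Incidence ratio: consumers' share ≈ εs / (εs + |εd|) = 1.3 / (1.3 + 1.2) = 0.52.
Supply is the more elastic side, so consumers bear the larger share.

Consumers' share ≈ 0.52.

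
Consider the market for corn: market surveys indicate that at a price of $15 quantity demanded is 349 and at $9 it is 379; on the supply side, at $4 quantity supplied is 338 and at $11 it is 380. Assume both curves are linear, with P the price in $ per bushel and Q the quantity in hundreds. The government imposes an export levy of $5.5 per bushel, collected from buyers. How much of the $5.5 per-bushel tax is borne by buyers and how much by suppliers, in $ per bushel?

Buyers bear $3 per bushel; suppliers bear $2.5 per bushel.

Demand slope: (379 − 349)/(9 − 15) = -5, so Qd = 424 − 5P.
Supply slope: (380 − 338)/(11 − 4) = 6, so Qs = 6P + 314.
Before the tax: set 424 − 5P = 6P + 314 → P* = $10, Q* = 374.
With the tax collected from buyers, demand (in seller-price terms) shifts: Qd = 424 − 5(P + 5.5).
New equilibrium: buyers pay $13, suppliers receive $7.5, Q = 359. (Wedge: Pb − Ps = 5.5.)
Burden on buyers: $3; on suppliers: $2.5. (They sum to $5.5.)
The less price-elastic side of the market bears the larger share of a per-unit tax.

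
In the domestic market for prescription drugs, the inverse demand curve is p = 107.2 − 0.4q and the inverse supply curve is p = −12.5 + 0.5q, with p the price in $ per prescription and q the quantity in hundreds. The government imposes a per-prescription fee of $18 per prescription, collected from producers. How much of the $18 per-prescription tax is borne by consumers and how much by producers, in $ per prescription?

Consumers bear $8 per prescription; producers bear $10 per prescription.

Inverting to q(p) form: qd = 268 − 2.5p; qs = 2p + 25.
Without the tax, 268 − 2.5p = 2p + 25 gives 4.5p = 243, so p* = $54 and q* = 133.
With the tax collected from producers, supply shifts: qs = 2(p − 18) + 25.
Solving gives q = 113 with consumers paying $62 and producers receiving $44 (the $18 wedge).
Burden on consumers: $8; on producers: $10. (They sum to $18.)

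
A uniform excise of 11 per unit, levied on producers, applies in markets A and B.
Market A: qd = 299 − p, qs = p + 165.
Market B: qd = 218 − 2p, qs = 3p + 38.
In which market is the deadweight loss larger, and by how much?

Market B, by 42.35.

Market A: pre-tax p* = 67, q* = 232; post-tax q = 226.5; deadweight loss = 30.25.
Market B: pre-tax p* = 36, q* = 146; post-tax q = 132.8; deadweight loss = 72.6.
Difference: 30.25 vs 72.6 → market B is larger by 42.35.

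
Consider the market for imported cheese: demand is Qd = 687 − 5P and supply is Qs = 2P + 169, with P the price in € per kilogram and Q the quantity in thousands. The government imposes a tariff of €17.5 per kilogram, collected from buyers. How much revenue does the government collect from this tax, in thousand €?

Tax revenue = €5110 thousand.

Without the tax, 687 − 5P = 2P + 169 gives 7P = 518, so P* = €74 and Q* = 317.
With the tax collected from buyers, demand (in seller-price terms) shifts: Qd = 687 − 5(P + 17.5).
New equilibrium: buyers pay €79, suppliers receive €61.5, Q = 292. (Wedge: Pb − Ps = 17.5.)
Revenue = t · Q = 17.5 · 292 = €5110.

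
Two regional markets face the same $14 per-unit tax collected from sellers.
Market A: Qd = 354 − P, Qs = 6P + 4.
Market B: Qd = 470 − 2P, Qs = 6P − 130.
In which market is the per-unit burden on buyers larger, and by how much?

Market A, by $1.5.

Market A: pre-tax P* = $50, Q* = 304; post-tax Q = 292; per-unit burden on buyers = $12.
Market B: pre-tax P* = $75, Q* = 320; post-tax Q = 299; per-unit burden on buyers = $10.5.
Difference: $12 vs $10.5 → market A is larger by $1.5.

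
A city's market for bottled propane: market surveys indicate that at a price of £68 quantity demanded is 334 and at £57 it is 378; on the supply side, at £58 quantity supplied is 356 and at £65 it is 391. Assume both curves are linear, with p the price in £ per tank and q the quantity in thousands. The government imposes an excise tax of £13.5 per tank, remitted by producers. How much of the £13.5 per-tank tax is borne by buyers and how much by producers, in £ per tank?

Buyers bear £7.5 per tank; producers bear £6 per tank.

Demand slope: (378 − 334)/(57 − 68) = -4, so qd = 606 − 4p.
Supply slope: (391 − 356)/(65 − 58) = 5, so qs = 5p + 66.
Without the tax, 606 − 4p = 5p + 66 gives 9p = 540, so p* = £60 and q* = 366.
With the tax collected from producers, supply shifts: qs = 5(p − 13.5) + 66.
Solving gives q = 336 with buyers paying £67.5 and producers receiving £54 (the £13.5 wedge).
Burden on buyers: £7.5; on producers: £6. (They sum to £13.5.)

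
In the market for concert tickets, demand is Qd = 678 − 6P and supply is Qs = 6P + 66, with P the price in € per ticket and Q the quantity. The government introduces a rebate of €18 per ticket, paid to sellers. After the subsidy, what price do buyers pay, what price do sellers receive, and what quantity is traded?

Buyers pay €42; sellers receive €60; quantity = 426.

Without the subsidy, 678 − 6P = 6P + 66 gives 12P = 612, so P* = €51 and Q* = 372.
With a per-unit subsidy paid to sellers, each receives P + 18 per unit sold, so supply becomes Qs = 6(P + 18) + 66.
Solving gives Q = 426 with buyers paying €42 and sellers receiving €60 (the €18 wedge).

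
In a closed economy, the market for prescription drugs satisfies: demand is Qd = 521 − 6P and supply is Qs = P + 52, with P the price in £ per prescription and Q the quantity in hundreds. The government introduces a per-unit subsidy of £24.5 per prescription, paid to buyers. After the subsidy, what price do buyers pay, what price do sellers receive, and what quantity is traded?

Buyers pay £63.5; sellers receive £88; quantity = 140.

Without the subsidy, 521 − 6P = P + 52 gives 7P = 469, so P* = £67 and Q* = 119.
With a per-unit subsidy paid to buyers, each effectively pays P − 24.5, so demand becomes Qd = 521 − 6(P − 24.5).
New equilibrium: buyers pay £63.5, sellers receive £88, Q = 140. (Wedge: Pb − Ps = −24.5.)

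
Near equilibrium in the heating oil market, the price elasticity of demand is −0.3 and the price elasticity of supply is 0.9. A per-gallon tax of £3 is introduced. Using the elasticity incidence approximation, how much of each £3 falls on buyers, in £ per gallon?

Buyers bear ≈ £2.25 per gallon.

Incidence ratio: buyers' share ≈ εs / (εs + |εd|) = 0.9 / (0.9 + 0.3) = 0.75.
So buyers bear ≈ 0.75 × £3 = £2.25; sellers bear £0.75.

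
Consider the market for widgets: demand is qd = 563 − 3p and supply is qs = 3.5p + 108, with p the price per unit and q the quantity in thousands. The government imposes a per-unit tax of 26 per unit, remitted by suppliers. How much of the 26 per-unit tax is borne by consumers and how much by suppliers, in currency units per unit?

Consumers bear 14 per unit; suppliers bear 12 per unit.

Before the tax: set 563 − 3p = 3.5p + 108 → p* = 70, q* = 353.
With the tax collected from suppliers, supply shifts: qs = 3.5(p − 26) + 108.
New equilibrium: consumers pay 84, suppliers receive 58, q = 311. (Wedge: pb − ps = 26.)
Burden on consumers: 14; on suppliers: 12. (They sum to 26.)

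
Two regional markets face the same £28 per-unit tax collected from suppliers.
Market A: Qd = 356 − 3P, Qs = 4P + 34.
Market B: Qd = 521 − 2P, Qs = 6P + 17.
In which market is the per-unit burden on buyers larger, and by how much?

Market A: pre-tax P* = £46, Q* = 218; post-tax Q = 170; per-unit burden on buyers = £16.
Market B: pre-tax P* = £63, Q* = 395; post-tax Q = 353; per-unit burden on buyers = £21.
Difference: £16 vs £21 → market B is larger by £5.

Market B, by £5.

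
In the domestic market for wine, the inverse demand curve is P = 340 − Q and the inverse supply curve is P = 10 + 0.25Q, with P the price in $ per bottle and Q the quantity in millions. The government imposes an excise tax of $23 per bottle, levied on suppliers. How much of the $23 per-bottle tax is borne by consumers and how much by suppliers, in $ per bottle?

Consumers bear $18.4 per bottle; suppliers bear $4.6 per bottle.

Rewrite in direct form: Qd = 340 − P and Qs = 4P − 40.
Without the tax, 340 − P = 4P − 40 gives 5P = 380, so P* = $76 and Q* = 264.
With the tax collected from suppliers, supply shifts: Qs = 4(P − 23) − 40.
New equilibrium: consumers pay $94.4, suppliers receive $71.4, Q = 245.6. (Wedge: Pb − Ps = 23.)
Burden on consumers: $18.4; on suppliers: $4.6. (They sum to $23.)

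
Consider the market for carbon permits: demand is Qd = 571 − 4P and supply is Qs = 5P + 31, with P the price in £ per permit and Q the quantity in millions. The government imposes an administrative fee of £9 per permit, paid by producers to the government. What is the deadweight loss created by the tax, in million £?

Before the tax: set 571 − 4P = 5P + 31 → P* = £60, Q* = 331.
With the tax collected from producers, supply shifts: Qs = 5(P − 9) + 31.
New equilibrium: buyers pay £65, producers receive £56, Q = 311. (Wedge: Pb − Ps = 9.)
Quantity falls by |ΔQ| = |331 − 311| = 20.
DWL = ½ · t · |ΔQ| = ½ · 9 · 20 = £90.

Deadweight loss = £90 million.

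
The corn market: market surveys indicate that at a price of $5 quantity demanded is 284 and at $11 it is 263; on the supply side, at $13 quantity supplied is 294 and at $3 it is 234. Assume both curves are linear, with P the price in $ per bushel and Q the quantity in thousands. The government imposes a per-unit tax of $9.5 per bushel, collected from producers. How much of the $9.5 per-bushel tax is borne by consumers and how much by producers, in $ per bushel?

Consumers bear $6 per bushel; producers bear $3.5 per bushel.

Demand slope: (263 − 284)/(11 − 5) = -3.5, so Qd = 301.5 − 3.5P.
Supply slope: (234 − 294)/(3 − 13) = 6, so Qs = 6P + 216.
Before the tax: set 301.5 − 3.5P = 6P + 216 → P* = $9, Q* = 270.
With the tax collected from producers, supply shifts: Qs = 6(P − 9.5) + 216.
New equilibrium: consumers pay $15, producers receive $5.5, Q = 249. (Wedge: Pb − Ps = 9.5.)
Burden on consumers: $6; on producers: $3.5. (They sum to $9.5.)
The less price-elastic side of the market bears the larger share of a per-unit tax.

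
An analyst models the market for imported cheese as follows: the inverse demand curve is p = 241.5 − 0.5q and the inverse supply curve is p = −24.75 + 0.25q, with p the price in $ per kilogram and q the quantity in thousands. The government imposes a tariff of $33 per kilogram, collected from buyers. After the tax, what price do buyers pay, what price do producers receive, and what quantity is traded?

Buyers pay $86; producers receive $53; quantity = 311.

Inverting to q(p) form: qd = 483 − 2p; qs = 4p + 99.
Without the tax, 483 − 2p = 4p + 99 gives 6p = 384, so p* = $64 and q* = 355.
With the tax collected from buyers, demand (in seller-price terms) shifts: qd = 483 − 2(p + 33).
New equilibrium: buyers pay $86, producers receive $53, q = 311. (Wedge: pb − ps = 33.)
The less price-elastic side of the market bears the larger share of a per-unit tax.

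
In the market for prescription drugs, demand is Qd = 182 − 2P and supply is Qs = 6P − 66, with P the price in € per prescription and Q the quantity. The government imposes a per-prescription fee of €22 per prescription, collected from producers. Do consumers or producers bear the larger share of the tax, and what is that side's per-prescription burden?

Without the tax, 182 − 2P = 6P − 66 gives 8P = 248, so P* = €31 and Q* = 120.
With the tax collected from producers, supply shifts: Qs = 6(P − 22) − 66.
Solving gives Q = 87 with consumers paying €47.5 and producers receiving €25.5 (the €22 wedge).
Per-prescription burden: consumers €16.5, producers €5.5.
Consumers take the larger share because demand is less price-elastic here (demand slope 2 vs supply slope 6).
The less price-elastic side of the market bears the larger share of a per-unit tax.

Consumers bear the larger share: €16.5 per prescription.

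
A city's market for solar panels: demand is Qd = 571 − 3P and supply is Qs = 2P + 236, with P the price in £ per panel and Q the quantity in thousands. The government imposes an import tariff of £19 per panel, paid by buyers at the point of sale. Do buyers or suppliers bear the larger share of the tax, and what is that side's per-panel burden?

Before the tax: set 571 − 3P = 2P + 236 → P* = £67, Q* = 370.
With the tax collected from buyers, demand (in seller-price terms) shifts: Qd = 571 − 3(P + 19).
Solving gives Q = 347.2 with buyers paying £74.6 and suppliers receiving £55.6 (the £19 wedge).
Per-panel burden: buyers £7.6, suppliers £11.4.
Suppliers take the larger share because supply is less price-elastic here (demand slope 3 vs supply slope 2).

Suppliers bear the larger share: £11.4 per panel.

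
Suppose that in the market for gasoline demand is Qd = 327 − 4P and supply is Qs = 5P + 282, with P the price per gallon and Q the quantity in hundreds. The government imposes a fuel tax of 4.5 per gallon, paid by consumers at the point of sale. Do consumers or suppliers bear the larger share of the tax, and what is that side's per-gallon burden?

Consumers bear the larger share: 2.5 per gallon.

Without the tax, 327 − 4P = 5P + 282 gives 9P = 45, so P* = 5 and Q* = 307.
With the tax collected from consumers, demand (in seller-price terms) shifts: Qd = 327 − 4(P + 4.5).
New equilibrium: consumers pay 7.5, suppliers receive 3, Q = 297. (Wedge: Pb − Ps = 4.5.)
Per-gallon burden: consumers 2.5, suppliers 2.
Consumers take the larger share because demand is less price-elastic here (demand slope 4 vs supply slope 5).
The less price-elastic side of the market bears the larger share of a per-unit tax.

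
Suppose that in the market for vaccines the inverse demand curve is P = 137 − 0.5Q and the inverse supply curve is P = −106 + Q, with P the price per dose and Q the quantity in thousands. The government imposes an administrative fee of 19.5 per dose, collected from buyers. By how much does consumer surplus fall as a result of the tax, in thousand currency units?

Inverting to Q(P) form: Qd = 274 − 2P; Qs = P + 106.
Before the tax: set 274 − 2P = P + 106 → P* = 56, Q* = 162.
With the tax collected from buyers, demand (in seller-price terms) shifts: Qd = 274 − 2(P + 19.5).
New equilibrium: buyers pay 62.5, suppliers receive 43, Q = 149. (Wedge: Pb − Ps = 19.5.)
ΔCS is the trapezoid between Q = 149 and Q = 162 of height 6.5: ½ · (162 + 149) · 6.5 = 1010.75.

Consumer surplus falls by 1010.75 thousand.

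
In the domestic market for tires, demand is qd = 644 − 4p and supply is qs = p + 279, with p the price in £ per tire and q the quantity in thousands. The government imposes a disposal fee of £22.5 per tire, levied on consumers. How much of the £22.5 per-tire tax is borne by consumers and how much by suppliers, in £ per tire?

Consumers bear £4.5 per tire; suppliers bear £18 per tire.

Before the tax: set 644 − 4p = p + 279 → p* = £73, q* = 352.
With the tax collected from consumers, demand (in seller-price terms) shifts: qd = 644 − 4(p + 22.5).
Solving gives q = 334 with consumers paying £77.5 and suppliers receiving £55 (the £22.5 wedge).
Burden on consumers: £4.5; on suppliers: £18. (They sum to £22.5.)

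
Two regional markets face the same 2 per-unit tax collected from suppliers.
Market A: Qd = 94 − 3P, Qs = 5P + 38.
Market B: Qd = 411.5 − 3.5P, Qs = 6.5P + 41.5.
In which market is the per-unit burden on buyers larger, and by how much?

Market A: pre-tax P* = 7, Q* = 73; post-tax Q = 69.25; per-unit burden on buyers = 1.25.
Market B: pre-tax P* = 37, Q* = 282; post-tax Q = 277.45; per-unit burden on buyers = 1.3.
Difference: 1.25 vs 1.3 → market B is larger by 0.05.

Market B, by 0.05.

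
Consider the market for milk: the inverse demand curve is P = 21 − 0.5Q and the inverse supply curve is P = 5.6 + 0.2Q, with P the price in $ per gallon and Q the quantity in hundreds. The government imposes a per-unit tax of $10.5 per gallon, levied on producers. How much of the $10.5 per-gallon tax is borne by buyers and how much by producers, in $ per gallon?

Rewrite in direct form: Qd = 42 − 2P and Qs = 5P − 28.
Without the tax, 42 − 2P = 5P − 28 gives 7P = 70, so P* = $10 and Q* = 22.
With the tax collected from producers, supply shifts: Qs = 5(P − 10.5) − 28.
Solving gives Q = 7 with buyers paying $17.5 and producers receiving $7 (the $10.5 wedge).
Burden on buyers: $7.5; on producers: $3. (They sum to $10.5.)

Buyers bear $7.5 per gallon; producers bear $3 per gallon.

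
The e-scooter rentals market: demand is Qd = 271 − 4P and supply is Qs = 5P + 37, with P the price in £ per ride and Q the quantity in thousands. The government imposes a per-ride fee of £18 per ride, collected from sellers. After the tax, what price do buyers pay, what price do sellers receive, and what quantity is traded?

Buyers pay £36; sellers receive £18; quantity = 127.

Before the tax: set 271 − 4P = 5P + 37 → P* = £26, Q* = 167.
With the tax collected from sellers, supply shifts: Qs = 5(P − 18) + 37.
New equilibrium: buyers pay £36, sellers receive £18, Q = 127. (Wedge: Pb − Ps = 18.)
The less price-elastic side of the market bears the larger share of a per-unit tax.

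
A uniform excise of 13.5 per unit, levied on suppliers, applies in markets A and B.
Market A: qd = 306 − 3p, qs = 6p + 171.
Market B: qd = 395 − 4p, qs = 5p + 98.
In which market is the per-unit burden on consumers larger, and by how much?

Market A, by 1.5.

Market A: pre-tax p* = 15, q* = 261; post-tax q = 234; per-unit burden on consumers = 9.
Market B: pre-tax p* = 33, q* = 263; post-tax q = 233; per-unit burden on consumers = 7.5.
Difference: 9 vs 7.5 → market A is larger by 1.5.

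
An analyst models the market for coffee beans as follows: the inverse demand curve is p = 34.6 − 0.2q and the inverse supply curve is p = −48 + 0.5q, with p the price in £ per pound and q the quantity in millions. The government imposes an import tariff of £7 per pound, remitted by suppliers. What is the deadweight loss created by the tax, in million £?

Inverting to q(p) form: qd = 173 − 5p; qs = 2p + 96.
Before the tax: set 173 − 5p = 2p + 96 → p* = £11, q* = 118.
With the tax collected from suppliers, supply shifts: qs = 2(p − 7) + 96.
New equilibrium: buyers pay £13, suppliers receive £6, q = 108. (Wedge: pb − ps = 7.)
Quantity falls by |ΔQ| = |118 − 108| = 10.
DWL = ½ · t · |ΔQ| = ½ · 7 · 10 = £35.

Deadweight loss = £35 million.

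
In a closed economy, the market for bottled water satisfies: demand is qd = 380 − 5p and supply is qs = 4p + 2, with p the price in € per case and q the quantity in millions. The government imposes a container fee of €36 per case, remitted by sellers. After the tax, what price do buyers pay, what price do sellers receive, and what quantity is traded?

Without the tax, 380 − 5p = 4p + 2 gives 9p = 378, so p* = €42 and q* = 170.
With the tax collected from sellers, supply shifts: qs = 4(p − 36) + 2.
Solving gives q = 90 with buyers paying €58 and sellers receiving €22 (the €36 wedge).
The less price-elastic side of the market bears the larger share of a per-unit tax.

Buyers pay €58; sellers receive €22; quantity = 90.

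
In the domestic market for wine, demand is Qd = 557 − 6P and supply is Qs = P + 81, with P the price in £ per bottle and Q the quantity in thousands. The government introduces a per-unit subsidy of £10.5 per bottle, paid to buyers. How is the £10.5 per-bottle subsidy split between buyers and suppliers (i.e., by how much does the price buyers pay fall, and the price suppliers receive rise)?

Before the subsidy: set 557 − 6P = P + 81 → P* = £68, Q* = 149.
With a per-unit subsidy paid to buyers, each effectively pays P − 10.5, so demand becomes Qd = 557 − 6(P − 10.5).
New equilibrium: buyers pay £66.5, suppliers receive £77, Q = 158. (Wedge: Pb − Ps = −10.5.)
Gain to buyers: £1.5; to suppliers: £9. (They sum to £10.5.)

Buyers gain £1.5 per bottle; suppliers gain £9 per bottle.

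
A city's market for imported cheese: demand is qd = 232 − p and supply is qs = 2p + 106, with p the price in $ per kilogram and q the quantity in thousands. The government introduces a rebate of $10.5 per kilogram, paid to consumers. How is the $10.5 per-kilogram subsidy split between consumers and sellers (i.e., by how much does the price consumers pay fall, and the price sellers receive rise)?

Consumers gain $7 per kilogram; sellers gain $3.5 per kilogram.

Without the subsidy, 232 − p = 2p + 106 gives 3p = 126, so p* = $42 and q* = 190.
With a per-unit subsidy paid to consumers, each effectively pays p − 10.5, so demand becomes qd = 232 − (p − 10.5).
Solving gives q = 197 with consumers paying $35 and sellers receiving $45.5 (the $10.5 wedge).
Gain to consumers: $7; to sellers: $3.5. (They sum to $10.5.)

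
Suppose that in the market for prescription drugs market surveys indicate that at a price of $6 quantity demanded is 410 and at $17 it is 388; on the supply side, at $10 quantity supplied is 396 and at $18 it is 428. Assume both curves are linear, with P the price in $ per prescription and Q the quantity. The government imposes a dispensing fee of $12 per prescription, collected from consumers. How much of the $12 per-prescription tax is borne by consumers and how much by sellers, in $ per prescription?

Consumers bear $8 per prescription; sellers bear $4 per prescription.

Demand slope: (388 − 410)/(17 − 6) = -2, so Qd = 422 − 2P.
Supply slope: (428 − 396)/(18 − 10) = 4, so Qs = 4P + 356.
Before the tax: set 422 − 2P = 4P + 356 → P* = $11, Q* = 400.
With the tax collected from consumers, demand (in seller-price terms) shifts: Qd = 422 − 2(P + 12).
Solving gives Q = 384 with consumers paying $19 and sellers receiving $7 (the $12 wedge).
Burden on consumers: $8; on sellers: $4. (They sum to $12.)
The less price-elastic side of the market bears the larger share of a per-unit tax.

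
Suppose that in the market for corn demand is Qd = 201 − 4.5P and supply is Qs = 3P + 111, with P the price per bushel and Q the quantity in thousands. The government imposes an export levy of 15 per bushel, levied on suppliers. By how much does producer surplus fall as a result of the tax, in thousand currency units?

Without the tax, 201 − 4.5P = 3P + 111 gives 7.5P = 90, so P* = 12 and Q* = 147.
With the tax collected from suppliers, supply shifts: Qs = 3(P − 15) + 111.
New equilibrium: consumers pay 18, suppliers receive 3, Q = 120. (Wedge: Pb − Ps = 15.)
ΔPS is the trapezoid between Q = 120 and Q = 147 of height 9: ½ · (147 + 120) · 9 = 1201.5.

Producer surplus falls by 1201.5 thousand.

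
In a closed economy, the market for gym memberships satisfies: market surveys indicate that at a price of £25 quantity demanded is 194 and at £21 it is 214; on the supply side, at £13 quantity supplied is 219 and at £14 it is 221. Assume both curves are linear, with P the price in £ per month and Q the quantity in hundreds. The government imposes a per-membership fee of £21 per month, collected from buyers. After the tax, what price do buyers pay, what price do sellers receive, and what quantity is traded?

Demand slope: (214 − 194)/(21 − 25) = -5, so Qd = 319 − 5P.
Supply slope: (221 − 219)/(14 − 13) = 2, so Qs = 2P + 193.
Before the tax: set 319 − 5P = 2P + 193 → P* = £18, Q* = 229.
With the tax collected from buyers, demand (in seller-price terms) shifts: Qd = 319 − 5(P + 21).
Solving gives Q = 199 with buyers paying £24 and sellers receiving £3 (the £21 wedge).

Buyers pay £24; sellers receive £3; quantity = 199.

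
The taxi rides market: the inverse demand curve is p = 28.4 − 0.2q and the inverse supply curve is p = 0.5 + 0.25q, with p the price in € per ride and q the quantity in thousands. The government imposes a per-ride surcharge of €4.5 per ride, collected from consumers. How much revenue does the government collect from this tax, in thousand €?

Inverting to q(p) form: qd = 142 − 5p; qs = 4p − 2.
Without the tax, 142 − 5p = 4p − 2 gives 9p = 144, so p* = €16 and q* = 62.
With the tax collected from consumers, demand (in seller-price terms) shifts: qd = 142 − 5(p + 4.5).
Solving gives q = 52 with consumers paying €18 and sellers receiving €13.5 (the €4.5 wedge).
Revenue = t · Q = 4.5 · 52 = €234.

Tax revenue = €234 thousand.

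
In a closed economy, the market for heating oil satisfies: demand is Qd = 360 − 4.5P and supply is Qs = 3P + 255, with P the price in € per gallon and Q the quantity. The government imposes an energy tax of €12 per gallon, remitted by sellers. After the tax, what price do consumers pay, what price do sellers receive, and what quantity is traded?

Before the tax: set 360 − 4.5P = 3P + 255 → P* = €14, Q* = 297.
With the tax collected from sellers, supply shifts: Qs = 3(P − 12) + 255.
New equilibrium: consumers pay €18.8, sellers receive €6.8, Q = 275.4. (Wedge: Pb − Ps = 12.)

Consumers pay €18.8; sellers receive €6.8; quantity = 275.4.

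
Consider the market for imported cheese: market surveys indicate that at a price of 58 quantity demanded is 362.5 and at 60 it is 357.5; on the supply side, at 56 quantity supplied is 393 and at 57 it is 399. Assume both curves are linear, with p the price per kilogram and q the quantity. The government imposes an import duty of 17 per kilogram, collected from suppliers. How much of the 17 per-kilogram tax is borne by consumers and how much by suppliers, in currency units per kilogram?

Demand slope: (357.5 − 362.5)/(60 − 58) = -2.5, so qd = 507.5 − 2.5p.
Supply slope: (399 − 393)/(57 − 56) = 6, so qs = 6p + 57.
Before the tax: set 507.5 − 2.5p = 6p + 57 → p* = 53, q* = 375.
With the tax collected from suppliers, supply shifts: qs = 6(p − 17) + 57.
New equilibrium: consumers pay 65, suppliers receive 48, q = 345. (Wedge: pb − ps = 17.)
Burden on consumers: 12; on suppliers: 5. (They sum to 17.)
The less price-elastic side of the market bears the larger share of a per-unit tax.

Consumers bear 12 per kilogram; suppliers bear 5 per kilogram.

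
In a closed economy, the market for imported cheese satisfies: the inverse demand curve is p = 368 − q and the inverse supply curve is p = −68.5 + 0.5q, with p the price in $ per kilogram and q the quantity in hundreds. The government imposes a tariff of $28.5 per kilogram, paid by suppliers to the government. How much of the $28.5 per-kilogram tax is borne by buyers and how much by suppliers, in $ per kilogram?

Inverting to q(p) form: qd = 368 − p; qs = 2p + 137.
Without the tax, 368 − p = 2p + 137 gives 3p = 231, so p* = $77 and q* = 291.
With the tax collected from suppliers, supply shifts: qs = 2(p − 28.5) + 137.
New equilibrium: buyers pay $96, suppliers receive $67.5, q = 272. (Wedge: pb − ps = 28.5.)
Burden on buyers: $19; on suppliers: $9.5. (They sum to $28.5.)

Buyers bear $19 per kilogram; suppliers bear $9.5 per kilogram.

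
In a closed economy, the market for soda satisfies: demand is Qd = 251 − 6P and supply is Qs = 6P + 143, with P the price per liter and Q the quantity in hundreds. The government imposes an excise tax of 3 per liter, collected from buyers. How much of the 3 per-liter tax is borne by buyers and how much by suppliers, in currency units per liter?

Buyers bear 1.5 per liter; suppliers bear 1.5 per liter.

Without the tax, 251 − 6P = 6P + 143 gives 12P = 108, so P* = 9 and Q* = 197.
With the tax collected from buyers, demand (in seller-price terms) shifts: Qd = 251 − 6(P + 3).
New equilibrium: buyers pay 10.5, suppliers receive 7.5, Q = 188. (Wedge: Pb − Ps = 3.)
Burden on buyers: 1.5; on suppliers: 1.5. (They sum to 3.)
The less price-elastic side of the market bears the larger share of a per-unit tax.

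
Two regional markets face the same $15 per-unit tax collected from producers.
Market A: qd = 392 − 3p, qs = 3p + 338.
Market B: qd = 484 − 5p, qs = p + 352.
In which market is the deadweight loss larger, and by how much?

Market A, by $75.

Market A: pre-tax p* = $9, q* = 365; post-tax q = 342.5; deadweight loss = $168.75.
Market B: pre-tax p* = $22, q* = 374; post-tax q = 361.5; deadweight loss = $93.75.
Difference: $168.75 vs $93.75 → market A is larger by $75.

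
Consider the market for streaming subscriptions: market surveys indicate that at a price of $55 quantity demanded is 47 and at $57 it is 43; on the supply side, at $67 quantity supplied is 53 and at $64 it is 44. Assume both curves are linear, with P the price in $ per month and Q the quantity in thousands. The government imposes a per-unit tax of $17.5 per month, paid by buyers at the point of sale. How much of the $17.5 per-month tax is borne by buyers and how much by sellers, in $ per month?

Demand slope: (43 − 47)/(57 − 55) = -2, so Qd = 157 − 2P.
Supply slope: (44 − 53)/(64 − 67) = 3, so Qs = 3P − 148.
Without the tax, 157 − 2P = 3P − 148 gives 5P = 305, so P* = $61 and Q* = 35.
With the tax collected from buyers, demand (in seller-price terms) shifts: Qd = 157 − 2(P + 17.5).
Solving gives Q = 14 with buyers paying $71.5 and sellers receiving $54 (the $17.5 wedge).
Burden on buyers: $10.5; on sellers: $7. (They sum to $17.5.)

Buyers bear $10.5 per month; sellers bear $7 per month.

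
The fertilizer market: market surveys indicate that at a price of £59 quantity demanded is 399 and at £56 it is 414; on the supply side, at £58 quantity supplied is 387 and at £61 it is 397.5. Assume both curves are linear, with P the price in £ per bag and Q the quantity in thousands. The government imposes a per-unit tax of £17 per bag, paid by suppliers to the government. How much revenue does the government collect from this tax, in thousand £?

Tax revenue = £6103 thousand.

Demand slope: (414 − 399)/(56 − 59) = -5, so Qd = 694 − 5P.
Supply slope: (397.5 − 387)/(61 − 58) = 3.5, so Qs = 3.5P + 184.
Without the tax, 694 − 5P = 3.5P + 184 gives 8.5P = 510, so P* = £60 and Q* = 394.
With the tax collected from suppliers, supply shifts: Qs = 3.5(P − 17) + 184.
Solving gives Q = 359 with consumers paying £67 and suppliers receiving £50 (the £17 wedge).
Revenue = t · Q = 17 · 359 = £6103.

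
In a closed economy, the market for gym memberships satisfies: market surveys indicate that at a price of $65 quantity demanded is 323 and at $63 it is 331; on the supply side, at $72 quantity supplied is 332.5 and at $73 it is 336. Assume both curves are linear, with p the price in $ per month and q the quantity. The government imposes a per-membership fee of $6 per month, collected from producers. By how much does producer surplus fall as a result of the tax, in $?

Producer surplus falls by $990.08.

Demand slope: (331 − 323)/(63 − 65) = -4, so qd = 583 − 4p.
Supply slope: (336 − 332.5)/(73 − 72) = 3.5, so qs = 3.5p + 80.5.
Without the tax, 583 − 4p = 3.5p + 80.5 gives 7.5p = 502.5, so p* = $67 and q* = 315.
With the tax collected from producers, supply shifts: qs = 3.5(p − 6) + 80.5.
New equilibrium: buyers pay $69.8, producers receive $63.8, q = 303.8. (Wedge: pb − ps = 6.)
ΔPS is the trapezoid between Q = 303.8 and Q = 315 of height $3.2: ½ · (315 + 303.8) · 3.2 = $990.08.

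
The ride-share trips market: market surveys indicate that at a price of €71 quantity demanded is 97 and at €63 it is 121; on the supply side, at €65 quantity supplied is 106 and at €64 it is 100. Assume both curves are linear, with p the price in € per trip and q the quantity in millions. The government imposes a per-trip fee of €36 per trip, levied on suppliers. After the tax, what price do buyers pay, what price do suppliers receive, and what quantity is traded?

Buyers pay €90; suppliers receive €54; quantity = 40.

Demand slope: (121 − 97)/(63 − 71) = -3, so qd = 310 − 3p.
Supply slope: (100 − 106)/(64 − 65) = 6, so qs = 6p − 284.
Before the tax: set 310 − 3p = 6p − 284 → p* = €66, q* = 112.
With the tax collected from suppliers, supply shifts: qs = 6(p − 36) − 284.
New equilibrium: buyers pay €90, suppliers receive €54, q = 40. (Wedge: pb − ps = 36.)
The less price-elastic side of the market bears the larger share of a per-unit tax.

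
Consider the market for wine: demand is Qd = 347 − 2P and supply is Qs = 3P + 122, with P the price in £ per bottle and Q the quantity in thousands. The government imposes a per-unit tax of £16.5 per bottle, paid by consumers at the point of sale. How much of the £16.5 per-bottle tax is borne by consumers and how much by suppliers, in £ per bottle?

Consumers bear £9.9 per bottle; suppliers bear £6.6 per bottle.

Before the tax: set 347 − 2P = 3P + 122 → P* = £45, Q* = 257.
With the tax collected from consumers, demand (in seller-price terms) shifts: Qd = 347 − 2(P + 16.5).
Solving gives Q = 237.2 with consumers paying £54.9 and suppliers receiving £38.4 (the £16.5 wedge).
Burden on consumers: £9.9; on suppliers: £6.6. (They sum to £16.5.)
The less price-elastic side of the market bears the larger share of a per-unit tax.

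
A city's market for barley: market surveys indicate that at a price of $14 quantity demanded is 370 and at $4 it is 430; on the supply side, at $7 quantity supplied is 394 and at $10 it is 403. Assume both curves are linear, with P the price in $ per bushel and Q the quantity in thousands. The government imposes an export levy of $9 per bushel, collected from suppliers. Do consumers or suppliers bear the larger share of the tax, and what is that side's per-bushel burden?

Suppliers bear the larger share: $6 per bushel.

Demand slope: (430 − 370)/(4 − 14) = -6, so Qd = 454 − 6P.
Supply slope: (403 − 394)/(10 − 7) = 3, so Qs = 3P + 373.
Without the tax, 454 − 6P = 3P + 373 gives 9P = 81, so P* = $9 and Q* = 400.
With the tax collected from suppliers, supply shifts: Qs = 3(P − 9) + 373.
New equilibrium: consumers pay $12, suppliers receive $3, Q = 382. (Wedge: Pb − Ps = 9.)
Per-bushel burden: consumers $3, suppliers $6.
Suppliers take the larger share because supply is less price-elastic here (demand slope 6 vs supply slope 3).
The less price-elastic side of the market bears the larger share of a per-unit tax.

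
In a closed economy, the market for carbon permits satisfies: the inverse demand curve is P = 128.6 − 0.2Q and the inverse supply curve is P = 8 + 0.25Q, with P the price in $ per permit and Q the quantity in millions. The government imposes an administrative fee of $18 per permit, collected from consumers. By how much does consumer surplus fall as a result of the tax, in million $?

Inverting to Q(P) form: Qd = 643 − 5P; Qs = 4P − 32.
Without the tax, 643 − 5P = 4P − 32 gives 9P = 675, so P* = $75 and Q* = 268.
With the tax collected from consumers, demand (in seller-price terms) shifts: Qd = 643 − 5(P + 18).
Solving gives Q = 228 with consumers paying $83 and suppliers receiving $65 (the $18 wedge).
ΔCS is the trapezoid between Q = 228 and Q = 268 of height $8: ½ · (268 + 228) · 8 = $1984.

Consumer surplus falls by $1984 million.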